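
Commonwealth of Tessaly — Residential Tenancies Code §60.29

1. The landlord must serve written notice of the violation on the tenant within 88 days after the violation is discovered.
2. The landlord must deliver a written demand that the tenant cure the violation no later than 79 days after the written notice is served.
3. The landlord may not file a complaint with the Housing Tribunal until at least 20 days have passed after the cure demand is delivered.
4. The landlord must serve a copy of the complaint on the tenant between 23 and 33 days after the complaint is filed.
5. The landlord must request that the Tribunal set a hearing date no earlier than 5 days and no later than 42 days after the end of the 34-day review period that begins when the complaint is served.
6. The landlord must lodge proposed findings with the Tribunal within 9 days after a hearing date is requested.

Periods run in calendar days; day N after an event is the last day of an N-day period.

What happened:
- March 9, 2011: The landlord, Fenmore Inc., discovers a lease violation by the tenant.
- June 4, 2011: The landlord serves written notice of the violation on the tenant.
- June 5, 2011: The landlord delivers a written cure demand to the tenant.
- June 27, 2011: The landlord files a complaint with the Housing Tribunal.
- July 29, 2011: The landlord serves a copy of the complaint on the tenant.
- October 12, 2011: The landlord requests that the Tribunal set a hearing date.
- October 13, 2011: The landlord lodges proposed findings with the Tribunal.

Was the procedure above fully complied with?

Yes

Step 1: 88 days after March 9, 2011 (when the violation is discovered) is June 5, 2011; completed June 4, 2011, before the deadline.
Step 2: 79 days after June 4, 2011 (when the written notice is served) is August 22, 2011; June 5, 2011 is within that limit.
Step 3: the earliest permitted date is 20 days after June 5, 2011 (when the cure demand is delivered), i.e. June 25, 2011; June 27, 2011 is on or after that date.
Step 4: the window is 23–33 days after June 27, 2011 (when the complaint is filed), so July 20, 2011 through July 30, 2011; done July 29, 2011, which is between those dates.
Step 5: the window is 5–42 days after September 1, 2011 (end of the 34-day review period, which began when the complaint is served on July 29, 2011), so September 6, 2011 through October 13, 2011; October 12, 2011 falls inside that range.
Step 6: 9 days after October 12, 2011 (when a hearing date is requested) is October 21, 2011; done October 13, 2011 — timely.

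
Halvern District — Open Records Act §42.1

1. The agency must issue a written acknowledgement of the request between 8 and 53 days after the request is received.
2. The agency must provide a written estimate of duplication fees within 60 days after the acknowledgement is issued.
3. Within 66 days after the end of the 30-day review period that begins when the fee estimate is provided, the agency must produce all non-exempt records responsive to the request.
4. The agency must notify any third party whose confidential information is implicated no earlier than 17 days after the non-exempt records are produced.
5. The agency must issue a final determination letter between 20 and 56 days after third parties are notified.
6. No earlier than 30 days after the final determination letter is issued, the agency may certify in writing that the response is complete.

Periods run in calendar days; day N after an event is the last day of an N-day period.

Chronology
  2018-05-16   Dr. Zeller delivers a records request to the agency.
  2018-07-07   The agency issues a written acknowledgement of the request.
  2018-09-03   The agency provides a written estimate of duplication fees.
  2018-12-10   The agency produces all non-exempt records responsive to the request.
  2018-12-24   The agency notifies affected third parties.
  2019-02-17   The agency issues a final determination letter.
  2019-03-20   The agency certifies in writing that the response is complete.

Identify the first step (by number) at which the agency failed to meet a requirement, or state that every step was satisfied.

Step 1 — 8 and 53 days from 2018-05-16 (when the request is received) are 2018-05-24 and 2018-07-08 respectively; 2018-07-07 falls inside that range.
Step 2 — counting 60 days from 2018-07-07 (when the acknowledgement is issued) gives a deadline of 2018-09-05; completed 2018-09-03, before the deadline.
Step 3 — counting 66 days from 2018-10-03 (end of the 30-day review period, which began when the fee estimate is provided on 2018-09-03) gives a deadline of 2018-12-08; 2018-12-10 misses that deadline by 2 days.

Step 3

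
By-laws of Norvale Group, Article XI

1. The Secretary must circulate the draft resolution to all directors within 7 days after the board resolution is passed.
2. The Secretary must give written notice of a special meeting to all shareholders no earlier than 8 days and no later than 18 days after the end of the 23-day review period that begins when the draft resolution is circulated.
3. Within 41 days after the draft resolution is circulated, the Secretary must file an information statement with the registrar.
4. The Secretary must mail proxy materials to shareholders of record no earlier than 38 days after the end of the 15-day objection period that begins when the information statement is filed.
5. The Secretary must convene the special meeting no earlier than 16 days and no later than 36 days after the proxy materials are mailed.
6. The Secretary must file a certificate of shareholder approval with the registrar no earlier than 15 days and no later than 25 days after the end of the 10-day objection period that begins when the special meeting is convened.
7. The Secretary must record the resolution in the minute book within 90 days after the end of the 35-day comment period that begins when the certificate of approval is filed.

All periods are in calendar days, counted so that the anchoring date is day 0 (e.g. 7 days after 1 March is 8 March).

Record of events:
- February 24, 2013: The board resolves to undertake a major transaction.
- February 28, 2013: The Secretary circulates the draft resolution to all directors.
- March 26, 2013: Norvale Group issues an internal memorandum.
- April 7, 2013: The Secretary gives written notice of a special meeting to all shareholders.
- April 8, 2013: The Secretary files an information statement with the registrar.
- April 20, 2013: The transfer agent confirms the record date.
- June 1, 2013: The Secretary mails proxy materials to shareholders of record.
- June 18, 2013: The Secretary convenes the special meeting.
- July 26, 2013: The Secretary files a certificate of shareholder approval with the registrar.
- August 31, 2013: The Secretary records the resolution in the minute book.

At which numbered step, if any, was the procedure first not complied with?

(1) due by February 24, 2013 + 7 days = March 3, 2013; done February 28, 2013 — timely.
(2) the permitted window runs from March 23, 2013 + 8 = March 31, 2013 to March 23, 2013 + 18 = April 10, 2013; done April 7, 2013, which is between those dates.
(3) due by February 28, 2013 + 41 days = April 10, 2013; done April 8, 2013 — timely.
(4) permitted from April 23, 2013 + 38 days = May 31, 2013 onward; done June 1, 2013, after the minimum wait.
(5) the permitted window runs from June 1, 2013 + 16 = June 17, 2013 to June 1, 2013 + 36 = July 7, 2013; June 18, 2013 falls inside that range.
(6) the permitted window runs from June 28, 2013 + 15 = July 13, 2013 to June 28, 2013 + 25 = July 23, 2013; July 26, 2013 is 3 days past the end of the window.
The procedure was therefore not followed at step 6.

Step 6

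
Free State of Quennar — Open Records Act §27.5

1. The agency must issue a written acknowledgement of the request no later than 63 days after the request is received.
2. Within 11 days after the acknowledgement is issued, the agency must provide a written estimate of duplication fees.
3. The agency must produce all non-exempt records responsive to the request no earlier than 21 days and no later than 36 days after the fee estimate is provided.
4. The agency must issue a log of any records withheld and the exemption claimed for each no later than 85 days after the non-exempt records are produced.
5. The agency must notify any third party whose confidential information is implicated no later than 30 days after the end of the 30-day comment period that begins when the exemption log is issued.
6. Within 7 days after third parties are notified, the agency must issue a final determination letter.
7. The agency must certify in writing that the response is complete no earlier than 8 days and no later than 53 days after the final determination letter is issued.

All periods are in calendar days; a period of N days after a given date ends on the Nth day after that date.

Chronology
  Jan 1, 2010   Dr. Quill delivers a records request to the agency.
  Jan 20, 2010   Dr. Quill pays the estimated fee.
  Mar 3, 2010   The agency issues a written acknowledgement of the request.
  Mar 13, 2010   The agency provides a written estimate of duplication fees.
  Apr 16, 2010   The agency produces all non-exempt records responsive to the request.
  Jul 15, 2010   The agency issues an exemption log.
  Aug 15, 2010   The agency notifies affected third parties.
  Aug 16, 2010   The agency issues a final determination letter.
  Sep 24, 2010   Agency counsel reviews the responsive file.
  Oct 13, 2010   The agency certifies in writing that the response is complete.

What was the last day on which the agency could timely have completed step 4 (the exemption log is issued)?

Step 4 runs from Apr 16, 2010, when the non-exempt records are produced. 85 days after Apr 16, 2010 is Jul 10, 2010.

Jul 10, 2010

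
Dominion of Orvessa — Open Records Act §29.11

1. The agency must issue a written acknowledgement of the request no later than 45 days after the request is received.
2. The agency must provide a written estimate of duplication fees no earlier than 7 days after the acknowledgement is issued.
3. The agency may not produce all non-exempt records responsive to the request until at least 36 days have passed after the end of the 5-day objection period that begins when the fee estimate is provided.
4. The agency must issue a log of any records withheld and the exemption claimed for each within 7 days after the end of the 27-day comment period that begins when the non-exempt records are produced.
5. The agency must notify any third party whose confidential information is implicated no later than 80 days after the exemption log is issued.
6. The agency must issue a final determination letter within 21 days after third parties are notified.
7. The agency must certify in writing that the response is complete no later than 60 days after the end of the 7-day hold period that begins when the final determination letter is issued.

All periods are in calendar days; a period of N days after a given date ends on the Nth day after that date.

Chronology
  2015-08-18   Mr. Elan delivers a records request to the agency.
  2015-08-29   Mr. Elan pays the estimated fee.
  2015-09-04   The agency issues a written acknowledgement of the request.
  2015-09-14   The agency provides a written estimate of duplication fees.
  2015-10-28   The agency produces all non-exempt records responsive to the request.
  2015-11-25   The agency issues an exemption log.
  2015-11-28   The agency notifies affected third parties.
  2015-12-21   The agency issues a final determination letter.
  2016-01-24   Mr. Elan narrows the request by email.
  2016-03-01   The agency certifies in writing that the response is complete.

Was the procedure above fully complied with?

No

Step 1 — counting 45 days from 2015-08-18 (when the request is received) gives a deadline of 2015-10-02; completed 2015-09-04, before the deadline.
Step 2 — must wait 7 days from 2015-09-04 (when the acknowledgement is issued), so not before 2015-09-11; 2015-09-14 is on or after that date.
Step 3 — must wait 36 days from 2015-09-19 (end of the 5-day objection period, which began when the fee estimate is provided on 2015-09-14), so not before 2015-10-25; 2015-10-28 is on or after that date.
Step 4 — counting 7 days from 2015-11-24 (end of the 27-day comment period, which began when the non-exempt records are produced on 2015-10-28) gives a deadline of 2015-12-01; completed 2015-11-25, before the deadline.
Step 5 — counting 80 days from 2015-11-25 (when the exemption log is issued) gives a deadline of 2016-02-13; 2015-11-28 is within that limit.
Step 6 — counting 21 days from 2015-11-28 (when third parties are notified) gives a deadline of 2015-12-19; 2015-12-21 misses that deadline by 2 days.
The procedure was therefore not followed at step 6.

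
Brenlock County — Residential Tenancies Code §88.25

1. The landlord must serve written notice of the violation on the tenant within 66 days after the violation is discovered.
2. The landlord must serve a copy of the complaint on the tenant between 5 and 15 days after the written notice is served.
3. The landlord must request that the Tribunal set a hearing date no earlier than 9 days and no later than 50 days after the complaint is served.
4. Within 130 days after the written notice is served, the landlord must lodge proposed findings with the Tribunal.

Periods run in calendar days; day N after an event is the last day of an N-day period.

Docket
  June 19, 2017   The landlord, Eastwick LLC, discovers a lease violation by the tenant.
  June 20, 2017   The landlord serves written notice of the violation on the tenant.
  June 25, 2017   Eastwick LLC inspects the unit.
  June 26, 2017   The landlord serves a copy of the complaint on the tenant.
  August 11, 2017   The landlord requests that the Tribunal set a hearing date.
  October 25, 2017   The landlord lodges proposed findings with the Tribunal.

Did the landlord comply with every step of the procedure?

Yes

(1) due by June 19, 2017 + 66 days = August 24, 2017; done June 20, 2017 — timely.
(2) the permitted window runs from June 20, 2017 + 5 = June 25, 2017 to June 20, 2017 + 15 = July 5, 2017; done June 26, 2017 — within the window.
(3) the permitted window runs from June 26, 2017 + 9 = July 5, 2017 to June 26, 2017 + 50 = August 15, 2017; done August 11, 2017, which is between those dates.
(4) due by June 20, 2017 + 130 days = October 28, 2017; completed October 25, 2017, before the deadline.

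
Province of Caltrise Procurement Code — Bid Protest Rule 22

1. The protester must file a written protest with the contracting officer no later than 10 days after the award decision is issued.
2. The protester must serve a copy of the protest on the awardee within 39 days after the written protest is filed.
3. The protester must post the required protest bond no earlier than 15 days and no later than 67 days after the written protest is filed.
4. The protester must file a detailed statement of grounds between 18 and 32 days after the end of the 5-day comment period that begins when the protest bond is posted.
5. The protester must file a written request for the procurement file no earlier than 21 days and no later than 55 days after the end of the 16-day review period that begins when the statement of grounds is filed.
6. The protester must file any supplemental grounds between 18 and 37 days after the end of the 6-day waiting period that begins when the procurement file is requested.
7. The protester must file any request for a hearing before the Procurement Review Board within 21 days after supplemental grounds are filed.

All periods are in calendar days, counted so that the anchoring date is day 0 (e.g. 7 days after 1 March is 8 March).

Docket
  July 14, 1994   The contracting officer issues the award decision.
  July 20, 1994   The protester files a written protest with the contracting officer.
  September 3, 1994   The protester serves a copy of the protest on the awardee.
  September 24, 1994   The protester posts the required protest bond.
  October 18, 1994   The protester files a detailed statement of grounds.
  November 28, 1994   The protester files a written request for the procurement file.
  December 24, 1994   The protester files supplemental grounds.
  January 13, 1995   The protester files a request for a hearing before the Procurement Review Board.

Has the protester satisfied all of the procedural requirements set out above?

No

Step 1: 10 days after July 14, 1994 (when the award decision is issued) is July 24, 1994; completed July 20, 1994, before the deadline.
Step 2: 39 days after July 20, 1994 (when the written protest is filed) is August 28, 1994; done September 3, 1994 — 6 days late.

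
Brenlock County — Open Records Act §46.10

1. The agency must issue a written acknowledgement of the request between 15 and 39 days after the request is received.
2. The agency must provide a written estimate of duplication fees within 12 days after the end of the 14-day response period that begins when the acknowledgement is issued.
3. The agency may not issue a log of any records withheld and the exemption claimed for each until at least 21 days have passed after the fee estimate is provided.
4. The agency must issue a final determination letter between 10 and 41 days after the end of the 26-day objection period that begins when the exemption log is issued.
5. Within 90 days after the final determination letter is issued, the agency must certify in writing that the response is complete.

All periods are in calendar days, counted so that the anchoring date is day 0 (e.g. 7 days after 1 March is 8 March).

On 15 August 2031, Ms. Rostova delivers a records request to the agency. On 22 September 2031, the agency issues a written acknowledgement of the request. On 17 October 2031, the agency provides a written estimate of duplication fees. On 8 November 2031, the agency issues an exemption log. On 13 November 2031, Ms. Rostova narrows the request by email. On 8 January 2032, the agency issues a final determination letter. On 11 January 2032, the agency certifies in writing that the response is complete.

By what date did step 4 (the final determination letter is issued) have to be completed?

The exemption log is issued on 8 November 2031; the 26-day objection period therefore ends 4 December 2031, and step 4 runs from that date. The window is 10–41 days after 4 December 2031; it closes on 14 January 2032.

14 January 2032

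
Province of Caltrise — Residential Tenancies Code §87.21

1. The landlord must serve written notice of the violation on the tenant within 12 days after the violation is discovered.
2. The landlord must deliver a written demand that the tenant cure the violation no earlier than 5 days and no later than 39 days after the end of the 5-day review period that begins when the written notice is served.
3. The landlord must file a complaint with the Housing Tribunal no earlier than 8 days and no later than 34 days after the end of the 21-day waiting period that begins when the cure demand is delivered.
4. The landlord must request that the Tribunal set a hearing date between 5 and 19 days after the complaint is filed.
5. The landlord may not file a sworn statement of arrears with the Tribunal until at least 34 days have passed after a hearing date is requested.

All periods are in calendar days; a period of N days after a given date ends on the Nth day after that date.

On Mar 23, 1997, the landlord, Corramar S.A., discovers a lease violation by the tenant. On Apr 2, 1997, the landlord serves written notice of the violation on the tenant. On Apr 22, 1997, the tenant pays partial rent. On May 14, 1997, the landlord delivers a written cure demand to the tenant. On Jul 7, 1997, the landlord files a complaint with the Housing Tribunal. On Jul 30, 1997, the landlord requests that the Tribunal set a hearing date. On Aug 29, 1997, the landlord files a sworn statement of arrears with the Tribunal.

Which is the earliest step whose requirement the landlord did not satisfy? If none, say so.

Step 4

Step 1 — counting 12 days from Mar 23, 1997 (when the violation is discovered) gives a deadline of Apr 4, 1997; completed Apr 2, 1997, before the deadline.
Step 2 — 5 and 39 days from Apr 7, 1997 (end of the 5-day review period, which began when the written notice is served on Apr 2, 1997) are Apr 12, 1997 and May 16, 1997 respectively; done May 14, 1997 — within the window.
Step 3 — 8 and 34 days from Jun 4, 1997 (end of the 21-day waiting period, which began when the cure demand is delivered on May 14, 1997) are Jun 12, 1997 and Jul 8, 1997 respectively; Jul 7, 1997 falls inside that range.
Step 4 — 5 and 19 days from Jul 7, 1997 (when the complaint is filed) are Jul 12, 1997 and Jul 26, 1997 respectively; Jul 30, 1997 is 4 days past the end of the window.
The procedure was therefore not followed at step 4.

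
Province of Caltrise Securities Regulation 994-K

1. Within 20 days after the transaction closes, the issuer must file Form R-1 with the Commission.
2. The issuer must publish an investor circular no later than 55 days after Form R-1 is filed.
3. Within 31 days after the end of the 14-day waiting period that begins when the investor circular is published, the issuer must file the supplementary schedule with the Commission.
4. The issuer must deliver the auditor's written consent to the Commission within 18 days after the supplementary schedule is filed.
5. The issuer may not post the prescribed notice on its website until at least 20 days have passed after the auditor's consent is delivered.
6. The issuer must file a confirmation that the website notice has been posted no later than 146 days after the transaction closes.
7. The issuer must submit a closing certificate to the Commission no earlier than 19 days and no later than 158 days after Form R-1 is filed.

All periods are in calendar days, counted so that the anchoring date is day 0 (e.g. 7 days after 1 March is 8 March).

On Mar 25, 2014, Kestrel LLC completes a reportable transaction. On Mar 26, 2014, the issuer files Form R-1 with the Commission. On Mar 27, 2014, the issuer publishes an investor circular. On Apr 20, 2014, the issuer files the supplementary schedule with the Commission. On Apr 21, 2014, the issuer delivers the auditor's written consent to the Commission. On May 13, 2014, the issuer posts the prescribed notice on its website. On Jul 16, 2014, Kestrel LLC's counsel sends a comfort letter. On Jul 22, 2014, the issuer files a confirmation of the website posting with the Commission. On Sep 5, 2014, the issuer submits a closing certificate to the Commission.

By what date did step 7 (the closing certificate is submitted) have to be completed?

Aug 31, 2014

Step 7 runs from Mar 26, 2014, when Form R-1 is filed. The window is 19–158 days after Mar 26, 2014; it closes on Aug 31, 2014.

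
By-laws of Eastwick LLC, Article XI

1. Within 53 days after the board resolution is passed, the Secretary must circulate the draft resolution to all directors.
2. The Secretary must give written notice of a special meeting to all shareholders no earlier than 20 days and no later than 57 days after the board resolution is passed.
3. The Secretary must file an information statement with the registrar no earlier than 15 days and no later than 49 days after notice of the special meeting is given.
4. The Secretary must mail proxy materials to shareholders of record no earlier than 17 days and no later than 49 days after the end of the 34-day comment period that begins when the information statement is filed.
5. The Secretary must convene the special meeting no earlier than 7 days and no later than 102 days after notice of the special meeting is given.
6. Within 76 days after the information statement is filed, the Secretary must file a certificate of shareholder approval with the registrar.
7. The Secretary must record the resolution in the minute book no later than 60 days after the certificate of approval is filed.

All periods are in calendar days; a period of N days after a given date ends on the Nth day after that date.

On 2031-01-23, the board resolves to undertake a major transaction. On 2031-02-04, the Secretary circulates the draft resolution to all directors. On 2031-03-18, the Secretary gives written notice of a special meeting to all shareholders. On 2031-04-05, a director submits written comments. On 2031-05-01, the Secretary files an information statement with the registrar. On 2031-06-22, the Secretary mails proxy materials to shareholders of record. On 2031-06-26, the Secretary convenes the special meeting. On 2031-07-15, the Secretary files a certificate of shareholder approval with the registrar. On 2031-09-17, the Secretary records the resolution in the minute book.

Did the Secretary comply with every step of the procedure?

No

Step 1 — counting 53 days from 2031-01-23 (when the board resolution is passed) gives a deadline of 2031-03-17; done 2031-02-04 — timely.
Step 2 — 20 and 57 days from 2031-01-23 (when the board resolution is passed) are 2031-02-12 and 2031-03-21 respectively; 2031-03-18 falls inside that range.
Step 3 — 15 and 49 days from 2031-03-18 (when notice of the special meeting is given) are 2031-04-02 and 2031-05-06 respectively; done 2031-05-01 — within the window.
Step 4 — 17 and 49 days from 2031-06-04 (end of the 34-day comment period, which began when the information statement is filed on 2031-05-01) are 2031-06-21 and 2031-07-23 respectively; done 2031-06-22 — within the window.
Step 5 — 7 and 102 days from 2031-03-18 (when notice of the special meeting is given) are 2031-03-25 and 2031-06-28 respectively; 2031-06-26 falls inside that range.
Step 6 — counting 76 days from 2031-05-01 (when the information statement is filed) gives a deadline of 2031-07-16; 2031-07-15 is within that limit.
Step 7 — counting 60 days from 2031-07-15 (when the certificate of approval is filed) gives a deadline of 2031-09-13; not done until 2031-09-17, 4 days after the deadline.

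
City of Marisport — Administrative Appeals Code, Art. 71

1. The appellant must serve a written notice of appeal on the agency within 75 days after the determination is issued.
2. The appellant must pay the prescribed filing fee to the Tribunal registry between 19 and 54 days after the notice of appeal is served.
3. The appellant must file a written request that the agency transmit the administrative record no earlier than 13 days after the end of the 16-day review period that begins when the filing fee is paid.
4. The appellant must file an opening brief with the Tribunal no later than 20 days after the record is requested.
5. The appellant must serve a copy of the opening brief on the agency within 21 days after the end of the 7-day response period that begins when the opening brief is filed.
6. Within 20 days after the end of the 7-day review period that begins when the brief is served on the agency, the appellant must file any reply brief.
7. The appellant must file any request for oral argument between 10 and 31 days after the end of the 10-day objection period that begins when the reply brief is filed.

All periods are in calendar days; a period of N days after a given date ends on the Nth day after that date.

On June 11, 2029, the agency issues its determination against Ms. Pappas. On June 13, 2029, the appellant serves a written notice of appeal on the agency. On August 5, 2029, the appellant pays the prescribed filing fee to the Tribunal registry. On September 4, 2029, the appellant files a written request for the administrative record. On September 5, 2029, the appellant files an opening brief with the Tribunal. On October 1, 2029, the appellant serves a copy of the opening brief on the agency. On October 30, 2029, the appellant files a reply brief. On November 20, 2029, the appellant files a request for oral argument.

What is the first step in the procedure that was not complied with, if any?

Step 1 — counting 75 days from June 11, 2029 (when the determination is issued) gives a deadline of August 25, 2029; June 13, 2029 is within that limit.
Step 2 — 19 and 54 days from June 13, 2029 (when the notice of appeal is served) are July 2, 2029 and August 6, 2029 respectively; done August 5, 2029 — within the window.
Step 3 — must wait 13 days from August 21, 2029 (end of the 16-day review period, which began when the filing fee is paid on August 5, 2029), so not before September 3, 2029; done September 4, 2029 — permitted.
Step 4 — counting 20 days from September 4, 2029 (when the record is requested) gives a deadline of September 24, 2029; done September 5, 2029 — timely.
Step 5 — counting 21 days from September 12, 2029 (end of the 7-day response period, which began when the opening brief is filed on September 5, 2029) gives a deadline of October 3, 2029; October 1, 2029 is within that limit.
Step 6 — counting 20 days from October 8, 2029 (end of the 7-day review period, which began when the brief is served on the agency on October 1, 2029) gives a deadline of October 28, 2029; done October 30, 2029 — 2 days late.

Step 6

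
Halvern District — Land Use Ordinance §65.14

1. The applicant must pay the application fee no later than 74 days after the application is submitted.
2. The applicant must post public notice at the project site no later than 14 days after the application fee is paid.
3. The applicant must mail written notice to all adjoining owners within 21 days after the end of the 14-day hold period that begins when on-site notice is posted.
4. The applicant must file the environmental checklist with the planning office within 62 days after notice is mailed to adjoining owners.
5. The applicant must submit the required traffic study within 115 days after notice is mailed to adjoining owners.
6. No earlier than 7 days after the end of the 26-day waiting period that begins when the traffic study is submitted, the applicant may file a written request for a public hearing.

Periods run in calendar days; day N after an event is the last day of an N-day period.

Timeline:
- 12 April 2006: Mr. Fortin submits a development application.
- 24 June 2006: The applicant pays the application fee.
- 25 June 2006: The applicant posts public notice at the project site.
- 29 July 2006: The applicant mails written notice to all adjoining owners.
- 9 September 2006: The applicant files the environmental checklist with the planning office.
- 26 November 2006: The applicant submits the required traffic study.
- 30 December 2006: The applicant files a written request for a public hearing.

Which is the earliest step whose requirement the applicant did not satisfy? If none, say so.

Step 5

(1) due by 12 April 2006 + 74 days = 25 June 2006; 24 June 2006 is within that limit.
(2) due by 24 June 2006 + 14 days = 8 July 2006; completed 25 June 2006, before the deadline.
(3) due by 9 July 2006 + 21 days = 30 July 2006; done 29 July 2006 — timely.
(4) due by 29 July 2006 + 62 days = 29 September 2006; done 9 September 2006 — timely.
(5) due by 29 July 2006 + 115 days = 21 November 2006; 26 November 2006 misses that deadline by 5 days.
Later steps need not be reached.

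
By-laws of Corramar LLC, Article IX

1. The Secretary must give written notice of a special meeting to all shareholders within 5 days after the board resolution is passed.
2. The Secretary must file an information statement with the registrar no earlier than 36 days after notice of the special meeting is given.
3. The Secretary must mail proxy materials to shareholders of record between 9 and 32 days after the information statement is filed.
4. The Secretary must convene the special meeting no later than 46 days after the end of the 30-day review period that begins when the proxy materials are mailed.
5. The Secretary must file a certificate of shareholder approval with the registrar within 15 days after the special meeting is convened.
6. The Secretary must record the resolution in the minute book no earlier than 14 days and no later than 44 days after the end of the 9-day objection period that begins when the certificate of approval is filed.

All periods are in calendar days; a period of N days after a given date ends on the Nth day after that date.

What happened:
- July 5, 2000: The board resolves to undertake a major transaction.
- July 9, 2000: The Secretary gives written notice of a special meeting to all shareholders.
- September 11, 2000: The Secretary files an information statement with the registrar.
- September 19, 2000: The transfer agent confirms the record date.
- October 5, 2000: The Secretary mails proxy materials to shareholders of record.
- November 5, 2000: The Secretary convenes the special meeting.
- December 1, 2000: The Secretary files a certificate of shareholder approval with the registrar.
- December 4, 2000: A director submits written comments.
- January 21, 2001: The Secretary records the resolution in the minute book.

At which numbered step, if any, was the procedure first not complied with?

(1) due by July 5, 2000 + 5 days = July 10, 2000; done July 9, 2000 — timely.
(2) permitted from July 9, 2000 + 36 days = August 14, 2000 onward; done September 11, 2000, after the minimum wait.
(3) the permitted window runs from September 11, 2000 + 9 = September 20, 2000 to September 11, 2000 + 32 = October 13, 2000; October 5, 2000 falls inside that range.
(4) due by November 4, 2000 + 46 days = December 20, 2000; completed November 5, 2000, before the deadline.
(5) due by November 5, 2000 + 15 days = November 20, 2000; done December 1, 2000 — 11 days late.

Step 5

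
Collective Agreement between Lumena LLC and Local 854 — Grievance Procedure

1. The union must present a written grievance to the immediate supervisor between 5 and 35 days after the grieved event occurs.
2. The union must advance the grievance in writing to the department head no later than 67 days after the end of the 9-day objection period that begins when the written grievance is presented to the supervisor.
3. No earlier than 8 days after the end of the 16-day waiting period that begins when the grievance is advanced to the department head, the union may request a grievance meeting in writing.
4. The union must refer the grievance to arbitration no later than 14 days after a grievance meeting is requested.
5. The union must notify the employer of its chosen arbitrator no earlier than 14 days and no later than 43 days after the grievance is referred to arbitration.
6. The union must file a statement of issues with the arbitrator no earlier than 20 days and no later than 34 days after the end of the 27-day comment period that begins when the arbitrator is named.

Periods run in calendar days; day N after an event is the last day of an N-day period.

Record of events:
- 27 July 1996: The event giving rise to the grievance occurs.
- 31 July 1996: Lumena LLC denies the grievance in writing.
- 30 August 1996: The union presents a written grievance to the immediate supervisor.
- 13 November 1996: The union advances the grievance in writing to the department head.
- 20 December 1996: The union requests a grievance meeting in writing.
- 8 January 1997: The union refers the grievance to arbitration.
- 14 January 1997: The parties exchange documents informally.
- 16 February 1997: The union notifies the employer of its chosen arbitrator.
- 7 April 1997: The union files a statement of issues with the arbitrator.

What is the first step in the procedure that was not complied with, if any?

(1) the permitted window runs from 27 July 1996 + 5 = 1 August 1996 to 27 July 1996 + 35 = 31 August 1996; done 30 August 1996 — within the window.
(2) due by 8 September 1996 + 67 days = 14 November 1996; done 13 November 1996 — timely.
(3) permitted from 29 November 1996 + 8 days = 7 December 1996 onward; done 20 December 1996, after the minimum wait.
(4) due by 20 December 1996 + 14 days = 3 January 1997; not done until 8 January 1997, 5 days after the deadline.

Step 4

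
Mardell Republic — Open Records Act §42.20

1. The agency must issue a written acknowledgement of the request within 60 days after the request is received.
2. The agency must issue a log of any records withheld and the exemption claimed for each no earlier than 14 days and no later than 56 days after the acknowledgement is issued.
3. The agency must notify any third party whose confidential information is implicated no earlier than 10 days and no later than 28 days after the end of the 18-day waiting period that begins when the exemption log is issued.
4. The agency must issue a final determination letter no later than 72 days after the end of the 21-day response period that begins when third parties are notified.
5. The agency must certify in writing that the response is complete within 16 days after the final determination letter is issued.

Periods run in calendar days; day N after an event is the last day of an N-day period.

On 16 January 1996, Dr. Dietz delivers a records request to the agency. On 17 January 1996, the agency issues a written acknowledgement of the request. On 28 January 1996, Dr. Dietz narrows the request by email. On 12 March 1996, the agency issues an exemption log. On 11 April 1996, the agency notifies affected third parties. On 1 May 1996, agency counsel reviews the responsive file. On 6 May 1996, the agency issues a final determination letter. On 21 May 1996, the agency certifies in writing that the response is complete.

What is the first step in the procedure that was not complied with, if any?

None — every step was satisfied

Step 1: 60 days after 16 January 1996 (when the request is received) is 16 March 1996; completed 17 January 1996, before the deadline.
Step 2: the window is 14–56 days after 17 January 1996 (when the acknowledgement is issued), so 31 January 1996 through 13 March 1996; done 12 March 1996, which is between those dates.
Step 3: the window is 10–28 days after 30 March 1996 (end of the 18-day waiting period, which began when the exemption log is issued on 12 March 1996), so 9 April 1996 through 27 April 1996; 11 April 1996 falls inside that range.
Step 4: 72 days after 2 May 1996 (end of the 21-day response period, which began when third parties are notified on 11 April 1996) is 13 July 1996; done 6 May 1996 — timely.
Step 5: 16 days after 6 May 1996 (when the final determination letter is issued) is 22 May 1996; completed 21 May 1996, before the deadline.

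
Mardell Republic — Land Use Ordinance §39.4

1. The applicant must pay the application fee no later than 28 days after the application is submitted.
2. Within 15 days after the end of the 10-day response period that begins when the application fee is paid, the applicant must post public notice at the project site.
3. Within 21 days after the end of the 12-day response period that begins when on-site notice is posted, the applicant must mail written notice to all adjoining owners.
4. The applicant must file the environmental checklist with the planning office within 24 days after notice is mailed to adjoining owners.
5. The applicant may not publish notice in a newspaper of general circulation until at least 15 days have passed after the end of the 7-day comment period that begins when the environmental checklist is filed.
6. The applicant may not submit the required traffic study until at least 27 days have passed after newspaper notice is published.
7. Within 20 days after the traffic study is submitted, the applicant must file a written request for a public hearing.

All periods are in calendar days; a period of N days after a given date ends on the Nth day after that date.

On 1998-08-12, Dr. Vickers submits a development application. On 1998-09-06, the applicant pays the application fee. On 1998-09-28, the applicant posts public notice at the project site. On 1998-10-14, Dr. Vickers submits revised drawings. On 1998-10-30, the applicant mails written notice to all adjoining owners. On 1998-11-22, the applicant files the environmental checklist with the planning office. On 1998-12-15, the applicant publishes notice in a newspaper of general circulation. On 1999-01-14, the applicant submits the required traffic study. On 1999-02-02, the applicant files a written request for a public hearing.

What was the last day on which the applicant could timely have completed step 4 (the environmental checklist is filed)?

1998-11-23

Step 4 runs from 1998-10-30, when notice is mailed to adjoining owners. 24 days after 1998-10-30 is 1998-11-23.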